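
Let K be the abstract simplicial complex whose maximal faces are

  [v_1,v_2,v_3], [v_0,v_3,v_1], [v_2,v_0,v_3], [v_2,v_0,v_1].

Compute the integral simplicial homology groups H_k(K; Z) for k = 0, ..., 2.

H_0 ≅ Z,  H_1 = 0,  H_2 ≅ Z.

We work with the vertex ordering v_0 < v_1 < v_2 < v_3. The simplices of K, each written with vertices in increasing order, are:

  0-simplices (4): [v_0], [v_1], [v_2], [v_3]
  1-simplices (6): [v_0,v_1], [v_0,v_2], [v_0,v_3], [v_1,v_2], [v_1,v_3], [v_2,v_3]
  2-simplices (4): [v_0,v_1,v_2], [v_0,v_1,v_3], [v_0,v_2,v_3], [v_1,v_2,v_3]

so the chain groups are C_0 ≅ Z^4, C_1 ≅ Z^6, C_2 ≅ Z^4.

Boundary ∂_1: C_1 → C_0 sends each edge [p,q] (with p < q) to q − p.
The resulting 4×6 matrix has rank 3, and its Smith normal form has invariant factors (1,1,1).

The boundary map ∂_2: C_2 → C_1 maps a triangle to the signed sum of its edges. For instance
  ∂[v_0,v_2,v_3] = [v_2,v_3] − [v_0,v_3] + [v_0,v_2],
  ∂[v_0,v_1,v_3] = [v_1,v_3] − [v_0,v_3] + [v_0,v_1].
The resulting 6×4 matrix has rank 3, and its Smith normal form has invariant factors (1,1,1).

From H_k ≅ ker(∂_k) / im(∂_{k+1}) we obtain:

  H_0: rank C_0 − rank ∂_1 = 4 − 3 = 1, and the invariant factors of ∂_1 are all 1, so H_0 = Z.
  H_1: rank ker ∂_1 − rank ∂_2 = (6 − 3) − 3 = 0, and the invariant factors of ∂_2 are all 1, so H_1 = 0.
  H_2: rank ker ∂_2 − rank ∂_3 = (4 − 3) − 0 = 1, and there is no ∂_3, so H_2 = Z.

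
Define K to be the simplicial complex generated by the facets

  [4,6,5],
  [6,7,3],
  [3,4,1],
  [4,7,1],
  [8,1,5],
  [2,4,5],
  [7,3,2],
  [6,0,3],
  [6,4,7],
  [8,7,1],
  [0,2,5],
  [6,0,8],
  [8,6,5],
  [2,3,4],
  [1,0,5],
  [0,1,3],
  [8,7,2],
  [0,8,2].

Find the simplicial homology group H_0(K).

Order the vertices as 0 < 1 < 2 < 3 < 4 < 5 < 6 < 7 < 8. Listing each simplex with vertices in this order, K has dimension 2 with simplices:

  0-simplices (9): [0], [1], [2], [3], [4], [5], [6], [7], [8]
  1-simplices (27): (27 of them)
  2-simplices (18): [0,1,3], [0,1,5], [0,2,5], [0,2,8], [0,3,6], [0,6,8], [1,3,4], [1,4,7], [1,5,8], [1,7,8], [2,3,4], [2,3,7], [2,4,5], [2,7,8], [3,6,7], [4,5,6], [4,6,7], [5,6,8]

Hence C_0 ≅ Z^9, C_1 ≅ Z^27, C_2 ≅ Z^18.

∂_1: C_1 → C_0 sends each edge [p,q] (with p < q) to q − p.
The resulting 9×27 matrix has rank 8, and its Smith normal form has invariant factors (1,1,1,1,1,1,1,1).

∂_2: C_2 → C_1 maps a triangle to the signed sum of its edges. For instance
  ∂[0,1,5] = [1,5] − [0,5] + [0,1],
  ∂[5,6,8] = [6,8] − [5,8] + [5,6].
The 27×18 boundary matrix has rank 18 and Smith normal form diag(1,1,1,1,1,1,1,1,1,1,1,1,1,1,1,1,1,2).

Reading off H_k = ker ∂_k / im ∂_{k+1}:

  H_0: rank C_0 − rank ∂_1 = 9 − 8 = 1, and the invariant factors of ∂_1 are all 1, so H_0 = Z.

H_0 = Z.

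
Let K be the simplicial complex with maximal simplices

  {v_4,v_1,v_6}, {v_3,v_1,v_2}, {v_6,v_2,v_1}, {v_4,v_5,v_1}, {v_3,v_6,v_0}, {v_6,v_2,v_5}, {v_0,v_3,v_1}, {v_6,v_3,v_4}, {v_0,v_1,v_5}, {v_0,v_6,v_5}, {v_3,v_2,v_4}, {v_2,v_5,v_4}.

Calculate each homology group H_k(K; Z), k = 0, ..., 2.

H_0 = Z,  H_1 = Z/2,  H_2 = 0.

Order the vertices as v_0 < v_1 < v_2 < v_3 < v_4 < v_5 < v_6. Listing each simplex with vertices in this order, K has dimension 2 with simplices:

  0-simplices (7): [v_0], [v_1], [v_2], [v_3], [v_4], [v_5], [v_6]
  1-simplices (18): (18 of them)
  2-simplices (12): (12 of them)

Hence C_0 ≅ Z^7, C_1 ≅ Z^18, C_2 ≅ Z^12.

Boundary ∂_1: C_1 → C_0 is given by ∂[p,q] = [q] − [p]. For instance
  ∂[v_0,v_5] = [v_5] − [v_0].
As a 7×18 matrix over Z this has rank 6, with invariant factors (1,1,1,1,1,1).

∂_2: C_2 → C_1 maps a triangle to the signed sum of its edges. For instance
  ∂[v_3,v_4,v_6] = [v_4,v_6] − [v_3,v_6] + [v_3,v_4],
  ∂[v_2,v_5,v_6] = [v_5,v_6] − [v_2,v_6] + [v_2,v_5].
The resulting 18×12 matrix has rank 12, and its Smith normal form has invariant factors (1,1,1,1,1,1,1,1,1,1,1,2).

From H_k ≅ ker(∂_k) / im(∂_{k+1}) we obtain:

  H_0: rank C_0 − rank ∂_1 = 7 − 6 = 1, and the invariant factors of ∂_1 are all 1, so H_0 ≅ Z.
  H_1: rank ker ∂_1 − rank ∂_2 = (18 − 6) − 12 = 0, and ∂_2 has invariant factor 2 > 1, so H_1 ≅ Z/2.
  H_2: rank ker ∂_2 − rank ∂_3 = (12 − 12) − 0 = 0, and there is no ∂_3, so H_2 ≅ 0.

As a check, the Euler characteristic is 7 − 18 + 12 = 1, which agrees with 1 − 0 + 0 = 1.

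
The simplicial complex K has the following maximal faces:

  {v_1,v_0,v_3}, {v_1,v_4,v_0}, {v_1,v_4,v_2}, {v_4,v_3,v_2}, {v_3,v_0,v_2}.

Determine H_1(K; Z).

Take the total order v_0 < v_1 < v_2 < v_3 < v_4 on the vertex set. Then K (dimension 2) consists of the simplices:

  0-simplices (5): [v_0], [v_1], [v_2], [v_3], [v_4]
  1-simplices (10): [v_0,v_1], [v_0,v_2], [v_0,v_3], [v_0,v_4], [v_1,v_2], [v_1,v_3], [v_1,v_4], [v_2,v_3], [v_2,v_4], [v_3,v_4]
  2-simplices (5): [v_0,v_1,v_3], [v_0,v_1,v_4], [v_0,v_2,v_3], [v_1,v_2,v_4], [v_2,v_3,v_4]

Hence C_0 ≅ Z^5, C_1 ≅ Z^10, C_2 ≅ Z^5.

Boundary ∂_1: C_1 → C_0 sends each edge [p,q] (with p < q) to q − p.
This gives a 5×10 integer matrix of rank 4; reducing to Smith normal form yields diagonal entries (1,1,1,1).

Boundary ∂_2: C_2 → C_1 sends each 2-simplex [p,q,r] to [q,r] − [p,r] + [p,q]. For instance
  ∂[v_0,v_2,v_3] = [v_2,v_3] − [v_0,v_3] + [v_0,v_2],
  ∂[v_1,v_2,v_4] = [v_2,v_4] − [v_1,v_4] + [v_1,v_2].
The 10×5 boundary matrix has rank 5 and Smith normal form diag(1,1,1,1,1).

From H_k ≅ ker(∂_k) / im(∂_{k+1}) we obtain:

  H_1: rank ker ∂_1 − rank ∂_2 = (10 − 4) − 5 = 1, and the invariant factors of ∂_2 are all 1, so H_1 ≅ Z.

H_1 ≅ Z.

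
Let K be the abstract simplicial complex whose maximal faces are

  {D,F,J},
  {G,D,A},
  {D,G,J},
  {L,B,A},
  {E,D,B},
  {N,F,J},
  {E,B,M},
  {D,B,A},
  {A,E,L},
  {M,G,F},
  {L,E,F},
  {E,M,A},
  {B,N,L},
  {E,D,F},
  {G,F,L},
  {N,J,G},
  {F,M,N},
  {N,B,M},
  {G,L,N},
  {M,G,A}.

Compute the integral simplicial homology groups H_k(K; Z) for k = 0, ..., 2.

H_0 ≅ Z,  H_1 ≅ Z ⊕ Z/2Z,  H_2 = 0.

We work with the vertex ordering A < B < D < E < F < G < J < L < M < N. The simplices of K, each written with vertices in increasing order, are:

  0-simplices (10): A, B, D, E, F, G, J, L, M, N
  1-simplices (30): AB, AD, AE, AG, AL, AM, BD, BE, BL, BM, BN, DE, DF, DG, DJ, EF, EL, EM, FG, FJ, FL, FM, FN, GJ, GL, GM, GN, JN, LN, MN
  2-simplices (20): ABD, ABL, ADG, AEL, AEM, AGM, BDE, BEM, BLN, BMN, DEF, DFJ, DGJ, EFL, FGL, FGM, FJN, FMN, GJN, GLN

Hence C_0 ≅ Z^10, C_1 ≅ Z^30, C_2 ≅ Z^20.

The boundary map ∂_1: C_1 → C_0 is given by ∂[p,q] = [q] − [p]. For instance
  ∂JN = N − J.
The resulting 10×30 matrix has rank 9, and its Smith normal form has invariant factors (1,1,1,1,1,1,1,1,1).

∂_2: C_2 → C_1 maps a triangle to the signed sum of its edges. For instance
  ∂ABL = BL − AL + AB,
  ∂ADG = DG − AG + AD.
This gives a 30×20 integer matrix of rank 20; reducing to Smith normal form yields diagonal entries (1,1,1,1,1,1,1,1,1,1,1,1,1,1,1,1,1,1,1,2).

Computing H_k = (kernel of ∂_k) / (image of ∂_{k+1}):

  H_0: rank C_0 − rank ∂_1 = 10 − 9 = 1, and the invariant factors of ∂_1 are all 1, so H_0 ≅ Z.
  H_1: rank ker ∂_1 − rank ∂_2 = (30 − 9) − 20 = 1, and ∂_2 has invariant factor 2 > 1, so H_1 ≅ Z ⊕ Z/2Z.
  H_2: rank ker ∂_2 − rank ∂_3 = (20 − 20) − 0 = 0, and there is no ∂_3, so H_2 ≅ 0.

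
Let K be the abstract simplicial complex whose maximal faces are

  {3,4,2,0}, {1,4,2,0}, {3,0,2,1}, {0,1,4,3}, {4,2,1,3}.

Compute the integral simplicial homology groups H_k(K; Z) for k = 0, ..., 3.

H_0 = Z,  H_1 = 0,  H_2 = 0,  H_3 = Z.

Order the vertices as 0 < 1 < 2 < 3 < 4. Listing each simplex with vertices in this order, K has dimension 3 with simplices:

  0-simplices (5): [0], [1], [2], [3], [4]
  1-simplices (10): [0,1], [0,2], [0,3], [0,4], [1,2], [1,3], [1,4], [2,3], [2,4], [3,4]
  2-simplices (10): [0,1,2], [0,1,3], [0,1,4], [0,2,3], [0,2,4], [0,3,4], [1,2,3], [1,2,4], [1,3,4], [2,3,4]
  3-simplices (5): [0,1,2,3], [0,1,2,4], [0,1,3,4], [0,2,3,4], [1,2,3,4]

giving chain groups C_0 ≅ Z^5, C_1 ≅ Z^10, C_2 ≅ Z^10, C_3 ≅ Z^5.

Boundary ∂_1: C_1 → C_0 sends each edge [p,q] (with p < q) to q − p. For instance
  ∂[1,2] = [2] − [1].
This gives a 5×10 integer matrix of rank 4; reducing to Smith normal form yields diagonal entries (1,1,1,1).

Boundary ∂_2: C_2 → C_1 sends each 2-simplex [p,q,r] to [q,r] − [p,r] + [p,q]. For instance
  ∂[0,2,4] = [2,4] − [0,4] + [0,2],
  ∂[1,2,4] = [2,4] − [1,4] + [1,2].
The resulting 10×10 matrix has rank 6, and its Smith normal form has invariant factors (1,1,1,1,1,1).

Boundary ∂_3: C_3 → C_2 sends each 3-simplex σ to the alternating sum Σ_i (−1)^i (σ with its i-th vertex removed). For instance
  ∂[0,1,3,4] = [1,3,4] − [0,3,4] + [0,1,4] − [0,1,3],
  ∂[0,1,2,3] = [1,2,3] − [0,2,3] + [0,1,3] − [0,1,2].
The resulting 10×5 matrix has rank 4, and its Smith normal form has invariant factors (1,1,1,1).

Computing H_k = (kernel of ∂_k) / (image of ∂_{k+1}):

  H_0: rank C_0 − rank ∂_1 = 5 − 4 = 1, and the invariant factors of ∂_1 are all 1, so H_0 ≅ Z.
  H_1: rank ker ∂_1 − rank ∂_2 = (10 − 4) − 6 = 0, and the invariant factors of ∂_2 are all 1, so H_1 ≅ 0.
  H_2: rank ker ∂_2 − rank ∂_3 = (10 − 6) − 4 = 0, and the invariant factors of ∂_3 are all 1, so H_2 ≅ 0.
  H_3: rank ker ∂_3 − rank ∂_4 = (5 − 4) − 0 = 1, and there is no ∂_4, so H_3 ≅ Z.

As a check, the Euler characteristic is 5 − 10 + 10 − 5 = 0, which agrees with 1 − 0 + 0 − 1 = 0.
(K is a triangulation of the 3-sphere S^3.)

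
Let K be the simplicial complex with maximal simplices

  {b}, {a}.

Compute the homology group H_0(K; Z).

H_0 ≅ Z^2.

K has 2 vertices.
rank ∂_0 = 0, rank ∂_1 = 0 ⇒ b_0 = 2 − 0 − 0 = 2. So H_0 = Z^2.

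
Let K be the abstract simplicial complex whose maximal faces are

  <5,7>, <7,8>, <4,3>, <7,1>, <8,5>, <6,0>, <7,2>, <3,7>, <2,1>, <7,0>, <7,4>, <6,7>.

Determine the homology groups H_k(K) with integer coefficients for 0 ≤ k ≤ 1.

H_0 = Z,  H_1 = Z^4.

We work with the vertex ordering 0 < 1 < 2 < 3 < 4 < 5 < 6 < 7 < 8. The simplices of K, each written with vertices in increasing order, are:

  0-simplices (9): [0], [1], [2], [3], [4], [5], [6], [7], [8]
  1-simplices (12): [0,6], [0,7], [1,2], [1,7], [2,7], [3,4], [3,7], [4,7], [5,7], [5,8], [6,7], [7,8]

so the chain groups are C_0 ≅ Z^9, C_1 ≅ Z^12.

∂_1: C_1 → C_0 is given by ∂[p,q] = [q] − [p]. For instance
  ∂[2,7] = [7] − [2].
As a 9×12 matrix over Z this has rank 8, with invariant factors (1,1,1,1,1,1,1,1).

From H_k ≅ ker(∂_k) / im(∂_{k+1}) we obtain:

  H_0: rank C_0 − rank ∂_1 = 9 − 8 = 1, and the invariant factors of ∂_1 are all 1, so H_0 = Z.
  H_1: rank ker ∂_1 − rank ∂_2 = (12 − 8) − 0 = 4, and there is no ∂_2, so H_1 = Z^4.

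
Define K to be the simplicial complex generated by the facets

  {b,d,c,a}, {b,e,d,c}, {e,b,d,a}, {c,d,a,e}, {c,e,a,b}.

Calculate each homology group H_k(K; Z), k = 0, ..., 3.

We work with the vertex ordering a < b < c < d < e. The simplices of K, each written with vertices in increasing order, are:

  0-simplices (5): a, b, c, d, e
  1-simplices (10): ab, ac, ad, ae, bc, bd, be, cd, ce, de
  2-simplices (10): abc, abd, abe, acd, ace, ade, bcd, bce, bde, cde
  3-simplices (5): abcd, abce, abde, acde, bcde

giving chain groups C_0 ≅ Z^5, C_1 ≅ Z^10, C_2 ≅ Z^10, C_3 ≅ Z^5.

∂_1: C_1 → C_0 sends each edge [p,q] (with p < q) to q − p.
The 5×10 boundary matrix has rank 4 and Smith normal form diag(1,1,1,1).

Boundary ∂_2: C_2 → C_1 sends each 2-simplex [p,q,r] to [q,r] − [p,r] + [p,q]. For instance
  ∂ace = ce − ae + ac,
  ∂bcd = cd − bd + bc.
This gives a 10×10 integer matrix of rank 6; reducing to Smith normal form yields diagonal entries (1,1,1,1,1,1).

The boundary map ∂_3: C_3 → C_2 sends each 3-simplex σ to the alternating sum Σ_i (−1)^i (σ with its i-th vertex removed). For instance
  ∂bcde = cde − bde + bce − bcd,
  ∂abde = bde − ade + abe − abd.
The 10×5 boundary matrix has rank 4 and Smith normal form diag(1,1,1,1).

Computing H_k = (kernel of ∂_k) / (image of ∂_{k+1}):

  H_0: rank C_0 − rank ∂_1 = 5 − 4 = 1, and the invariant factors of ∂_1 are all 1, so H_0 = Z.
  H_1: rank ker ∂_1 − rank ∂_2 = (10 − 4) − 6 = 0, and the invariant factors of ∂_2 are all 1, so H_1 = 0.
  H_2: rank ker ∂_2 − rank ∂_3 = (10 − 6) − 4 = 0, and the invariant factors of ∂_3 are all 1, so H_2 = 0.
  H_3: rank ker ∂_3 − rank ∂_4 = (5 − 4) − 0 = 1, and there is no ∂_4, so H_3 = Z.

H_0 = Z,  H_1 = 0,  H_2 = 0,  H_3 = Z.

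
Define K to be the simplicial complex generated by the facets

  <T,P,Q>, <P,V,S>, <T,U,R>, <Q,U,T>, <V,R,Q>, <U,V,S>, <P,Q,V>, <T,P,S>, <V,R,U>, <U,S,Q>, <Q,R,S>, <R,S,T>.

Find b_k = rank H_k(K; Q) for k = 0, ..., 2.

Order the vertices as P < Q < R < S < T < U < V. Listing each simplex with vertices in this order, K has dimension 2 with simplices:

  0-simplices (7): P, Q, R, S, T, U, V
  1-simplices (18): PQ, PS, PT, PV, QR, QS, QT, QU, QV, RS, RT, RU, RV, ST, SU, SV, TU, UV
  2-simplices (12): PQT, PQV, PST, PSV, QRS, QRV, QSU, QTU, RST, RTU, RUV, SUV

Hence C_0 ≅ Z^7, C_1 ≅ Z^18, C_2 ≅ Z^12.

Boundary ∂_1: C_1 → C_0 is given by ∂[p,q] = [q] − [p].
This gives a 7×18 integer matrix of rank 6; reducing to Smith normal form yields diagonal entries (1,1,1,1,1,1).

The boundary map ∂_2: C_2 → C_1 acts by ∂[p,q,r] = [q,r] − [p,r] + [p,q]. For instance
  ∂RST = ST − RT + RS,
  ∂QSU = SU − QU + QS.
As a 18×12 matrix over Z this has rank 12, with invariant factors (1,1,1,1,1,1,1,1,1,1,1,2).

Now H_k = ker ∂_k / im ∂_{k+1}, so:

  H_0: rank C_0 − rank ∂_1 = 7 − 6 = 1, and the invariant factors of ∂_1 are all 1, so H_0 ≅ Z.
  H_1: rank ker ∂_1 − rank ∂_2 = (18 − 6) − 12 = 0, and ∂_2 has invariant factor 2 > 1, so H_1 ≅ Z_2.
  H_2: rank ker ∂_2 − rank ∂_3 = (12 − 12) − 0 = 0, and there is no ∂_3, so H_2 ≅ 0.

(K is a triangulation of the real projective plane RP^2.)

Hence the Betti numbers are b_0 = 1, b_1 = 0, b_2 = 0.

b_0 = 1, b_1 = 0, b_2 = 0.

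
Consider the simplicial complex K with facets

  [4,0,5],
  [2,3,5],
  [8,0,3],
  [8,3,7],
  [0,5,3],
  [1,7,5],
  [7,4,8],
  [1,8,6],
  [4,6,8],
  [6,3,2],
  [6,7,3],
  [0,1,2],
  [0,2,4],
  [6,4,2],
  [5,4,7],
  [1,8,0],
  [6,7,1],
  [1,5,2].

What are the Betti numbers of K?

b_0 = 1, b_1 = 1, b_2 = 0.

Take the total order 0 < 1 < 2 < 3 < 4 < 5 < 6 < 7 < 8 on the vertex set. Then K (dimension 2) consists of the simplices:

  0-simplices (9): [0], [1], [2], [3], [4], [5], [6], [7], [8]
  1-simplices (27): (27 of them)
  2-simplices (18): [0,1,2], [0,1,8], [0,2,4], [0,3,5], [0,3,8], [0,4,5], [1,2,5], [1,5,7], [1,6,7], [1,6,8], [2,3,5], [2,3,6], [2,4,6], [3,6,7], [3,7,8], [4,5,7], [4,6,8], [4,7,8]

giving chain groups C_0 ≅ Z^9, C_1 ≅ Z^27, C_2 ≅ Z^18.

The boundary map ∂_1: C_1 → C_0 maps an edge to its endpoints' difference, ∂[p,q] = q − p. For instance
  ∂[0,3] = [3] − [0].
The 9×27 boundary matrix has rank 8 and Smith normal form diag(1,1,1,1,1,1,1,1).

Boundary ∂_2: C_2 → C_1 acts by ∂[p,q,r] = [q,r] − [p,r] + [p,q]. For instance
  ∂[0,1,8] = [1,8] − [0,8] + [0,1],
  ∂[2,4,6] = [4,6] − [2,6] + [2,4].
As a 27×18 matrix over Z this has rank 18, with invariant factors (1,1,1,1,1,1,1,1,1,1,1,1,1,1,1,1,1,2).

Now H_k = ker ∂_k / im ∂_{k+1}, so:

  H_0: rank C_0 − rank ∂_1 = 9 − 8 = 1, and the invariant factors of ∂_1 are all 1, so H_0 = Z.
  H_1: rank ker ∂_1 − rank ∂_2 = (27 − 8) − 18 = 1, and ∂_2 has invariant factor 2 > 1, so H_1 = Z ⊕ Z/2Z.
  H_2: rank ker ∂_2 − rank ∂_3 = (18 − 18) − 0 = 0, and there is no ∂_3, so H_2 = 0.

As a check, the Euler characteristic is 9 − 27 + 18 = 0, which agrees with 1 − 1 + 0 = 0.
(K is a triangulation of the Klein bottle.)

Hence the Betti numbers are b_0 = 1, b_1 = 1, b_2 = 0.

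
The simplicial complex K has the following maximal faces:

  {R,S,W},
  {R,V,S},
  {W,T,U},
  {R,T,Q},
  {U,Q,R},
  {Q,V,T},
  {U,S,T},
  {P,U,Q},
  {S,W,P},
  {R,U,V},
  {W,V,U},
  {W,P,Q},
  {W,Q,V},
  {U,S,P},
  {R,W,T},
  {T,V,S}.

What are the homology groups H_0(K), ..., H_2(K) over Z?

We work with the vertex ordering P < Q < R < S < T < U < V < W. The simplices of K, each written with vertices in increasing order, are:

  0-simplices (8): P, Q, R, S, T, U, V, W
  1-simplices (24): PQ, PS, PU, PW, QR, QT, QU, QV, QW, RS, RT, RU, RV, RW, ST, SU, SV, SW, TU, TV, TW, UV, UW, VW
  2-simplices (16): PQU, PQW, PSU, PSW, QRT, QRU, QTV, QVW, RSV, RSW, RTW, RUV, STU, STV, TUW, UVW

so the chain groups are C_0 ≅ Z^8, C_1 ≅ Z^24, C_2 ≅ Z^16.

Boundary ∂_1: C_1 → C_0 sends each edge [p,q] (with p < q) to q − p. For instance
  ∂RV = V − R.
As a 8×24 matrix over Z this has rank 7, with invariant factors (1,1,1,1,1,1,1).

Boundary ∂_2: C_2 → C_1 maps a triangle to the signed sum of its edges. For instance
  ∂STV = TV − SV + ST,
  ∂UVW = VW − UW + UV.
As a 24×16 matrix over Z this has rank 15, with invariant factors (1,1,1,1,1,1,1,1,1,1,1,1,1,1,1).

From H_k ≅ ker(∂_k) / im(∂_{k+1}) we obtain:

  H_0: rank C_0 − rank ∂_1 = 8 − 7 = 1, and the invariant factors of ∂_1 are all 1, so H_0 ≅ Z.
  H_1: rank ker ∂_1 − rank ∂_2 = (24 − 7) − 15 = 2, and the invariant factors of ∂_2 are all 1, so H_1 ≅ Z^2.
  H_2: rank ker ∂_2 − rank ∂_3 = (16 − 15) − 0 = 1, and there is no ∂_3, so H_2 ≅ Z.

As a check, the Euler characteristic is 8 − 24 + 16 = 0, which agrees with 1 − 2 + 1 = 0.

H_0 ≅ Z,  H_1 ≅ Z^2,  H_2 ≅ Z.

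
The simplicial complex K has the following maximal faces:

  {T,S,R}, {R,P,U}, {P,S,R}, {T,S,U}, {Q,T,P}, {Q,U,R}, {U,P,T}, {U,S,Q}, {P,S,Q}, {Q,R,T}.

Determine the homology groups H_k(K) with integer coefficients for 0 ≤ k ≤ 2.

We work with the vertex ordering P < Q < R < S < T < U. The simplices of K, each written with vertices in increasing order, are:

  0-simplices (6): P, Q, R, S, T, U
  1-simplices (15): PQ, PR, PS, PT, PU, QR, QS, QT, QU, RS, RT, RU, ST, SU, TU
  2-simplices (10): PQS, PQT, PRS, PRU, PTU, QRT, QRU, QSU, RST, STU

giving chain groups C_0 ≅ Z^6, C_1 ≅ Z^15, C_2 ≅ Z^10.

The boundary map ∂_1: C_1 → C_0 maps an edge to its endpoints' difference, ∂[p,q] = q − p.
As a 6×15 matrix over Z this has rank 5, with invariant factors (1,1,1,1,1).

∂_2: C_2 → C_1 maps a triangle to the signed sum of its edges. For instance
  ∂PQS = QS − PS + PQ,
  ∂PRS = RS − PS + PR.
The resulting 15×10 matrix has rank 10, and its Smith normal form has invariant factors (1,1,1,1,1,1,1,1,1,2).

Reading off H_k = ker ∂_k / im ∂_{k+1}:

  H_0: rank C_0 − rank ∂_1 = 6 − 5 = 1, and the invariant factors of ∂_1 are all 1, so H_0 ≅ Z.
  H_1: rank ker ∂_1 − rank ∂_2 = (15 − 5) − 10 = 0, and ∂_2 has invariant factor 2 > 1, so H_1 ≅ Z_2.
  H_2: rank ker ∂_2 − rank ∂_3 = (10 − 10) − 0 = 0, and there is no ∂_3, so H_2 ≅ 0.

As a check, the Euler characteristic is 6 − 15 + 10 = 1, which agrees with 1 − 0 + 0 = 1.

H_0 = Z,  H_1 = Z_2,  H_2 = 0.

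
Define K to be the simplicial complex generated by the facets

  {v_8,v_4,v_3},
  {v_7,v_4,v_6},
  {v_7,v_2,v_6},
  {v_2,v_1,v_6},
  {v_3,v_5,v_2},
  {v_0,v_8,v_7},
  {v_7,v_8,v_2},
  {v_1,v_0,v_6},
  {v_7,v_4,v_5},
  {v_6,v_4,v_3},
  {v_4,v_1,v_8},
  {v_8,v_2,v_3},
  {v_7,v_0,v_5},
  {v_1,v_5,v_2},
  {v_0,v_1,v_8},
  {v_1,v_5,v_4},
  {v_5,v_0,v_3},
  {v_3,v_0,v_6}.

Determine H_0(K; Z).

H_0 ≅ Z.

Fix the vertex order v_0 < v_1 < v_2 < v_3 < v_4 < v_5 < v_6 < v_7 < v_8 and write every simplex with vertices in increasing order. Then dim K = 2 and the simplices of K are:

  0-simplices (9): [v_0], [v_1], [v_2], [v_3], [v_4], [v_5], [v_6], [v_7], [v_8]
  1-simplices (27): (27 of them)
  2-simplices (18): (18 of them)

giving chain groups C_0 ≅ Z^9, C_1 ≅ Z^27, C_2 ≅ Z^18.

Boundary ∂_1: C_1 → C_0 is given by ∂[p,q] = [q] − [p]. For instance
  ∂[v_2,v_7] = [v_7] − [v_2].
The resulting 9×27 matrix has rank 8, and its Smith normal form has invariant factors (1,1,1,1,1,1,1,1).

The boundary map ∂_2: C_2 → C_1 acts by ∂[p,q,r] = [q,r] − [p,r] + [p,q]. For instance
  ∂[v_0,v_3,v_6] = [v_3,v_6] − [v_0,v_6] + [v_0,v_3],
  ∂[v_4,v_6,v_7] = [v_6,v_7] − [v_4,v_7] + [v_4,v_6].
As a 27×18 matrix over Z this has rank 17, with invariant factors (1,1,1,1,1,1,1,1,1,1,1,1,1,1,1,1,1).

Computing H_k = (kernel of ∂_k) / (image of ∂_{k+1}):

  H_0: rank C_0 − rank ∂_1 = 9 − 8 = 1, and the invariant factors of ∂_1 are all 1, so H_0 = Z.

(K is a triangulation of the torus T^2.)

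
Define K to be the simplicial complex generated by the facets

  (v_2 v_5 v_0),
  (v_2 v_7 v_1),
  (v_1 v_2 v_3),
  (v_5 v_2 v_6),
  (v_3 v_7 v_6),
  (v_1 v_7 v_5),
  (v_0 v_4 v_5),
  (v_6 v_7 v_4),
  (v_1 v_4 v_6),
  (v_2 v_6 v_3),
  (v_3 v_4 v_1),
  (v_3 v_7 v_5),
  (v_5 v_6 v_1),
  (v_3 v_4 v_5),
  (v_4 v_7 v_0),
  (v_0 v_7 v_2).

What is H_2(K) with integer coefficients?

Fix the vertex order v_0 < v_1 < v_2 < v_3 < v_4 < v_5 < v_6 < v_7 and write every simplex with vertices in increasing order. Then dim K = 2 and the simplices of K are:

  0-simplices (8): [v_0], [v_1], [v_2], [v_3], [v_4], [v_5], [v_6], [v_7]
  1-simplices (24): (24 of them)
  2-simplices (16): (16 of them)

Hence C_0 ≅ Z^8, C_1 ≅ Z^24, C_2 ≅ Z^16.

∂_1: C_1 → C_0 maps an edge to its endpoints' difference, ∂[p,q] = q − p.
As a 8×24 matrix over Z this has rank 7, with invariant factors (1,1,1,1,1,1,1).

∂_2: C_2 → C_1 sends each 2-simplex [p,q,r] to [q,r] − [p,r] + [p,q]. For instance
  ∂[v_1,v_2,v_3] = [v_2,v_3] − [v_1,v_3] + [v_1,v_2],
  ∂[v_0,v_4,v_5] = [v_4,v_5] − [v_0,v_5] + [v_0,v_4].
The resulting 24×16 matrix has rank 15, and its Smith normal form has invariant factors (1,1,1,1,1,1,1,1,1,1,1,1,1,1,1).

Computing H_k = (kernel of ∂_k) / (image of ∂_{k+1}):

  H_2: rank ker ∂_2 − rank ∂_3 = (16 − 15) − 0 = 1, and there is no ∂_3, so H_2 ≅ Z.

(K is a triangulation of the torus T^2.)

H_2 = Z.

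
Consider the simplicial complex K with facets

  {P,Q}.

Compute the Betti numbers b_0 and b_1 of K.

b_0 = 1, b_1 = 0.

We work with the vertex ordering P < Q. The simplices of K, each written with vertices in increasing order, are:

  0-simplices (2): P, Q
  1-simplices (1): PQ

so the chain groups are C_0 ≅ Z^2, C_1 ≅ Z^1.

The boundary map ∂_1: C_1 → C_0 maps an edge to its endpoints' difference, ∂[p,q] = q − p. For instance
  ∂PQ = Q − P.
The resulting 2×1 matrix has rank 1, and its Smith normal form has invariant factors (1).

Computing H_k = (kernel of ∂_k) / (image of ∂_{k+1}):

  H_0: rank C_0 − rank ∂_1 = 2 − 1 = 1, and the invariant factors of ∂_1 are all 1, so H_0 ≅ Z.
  H_1: rank ker ∂_1 − rank ∂_2 = (1 − 1) − 0 = 0, and there is no ∂_2, so H_1 ≅ 0.

(K is a triangulation of the 1-simplex.)

Hence the Betti numbers are b_0 = 1, b_1 = 0.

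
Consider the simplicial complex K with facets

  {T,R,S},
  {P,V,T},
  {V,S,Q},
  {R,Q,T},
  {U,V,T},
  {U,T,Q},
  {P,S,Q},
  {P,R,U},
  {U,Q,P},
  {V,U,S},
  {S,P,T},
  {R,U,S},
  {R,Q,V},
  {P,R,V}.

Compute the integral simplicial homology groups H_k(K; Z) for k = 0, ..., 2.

H_0 ≅ Z,  H_1 ≅ Z^2,  H_2 ≅ Z.

Fix the vertex order P < Q < R < S < T < U < V and write every simplex with vertices in increasing order. Then dim K = 2 and the simplices of K are:

  0-simplices (7): P, Q, R, S, T, U, V
  1-simplices (21): PQ, PR, PS, PT, PU, PV, QR, QS, QT, QU, QV, RS, RT, RU, RV, ST, SU, SV, TU, TV, UV
  2-simplices (14): PQS, PQU, PRU, PRV, PST, PTV, QRT, QRV, QSV, QTU, RST, RSU, SUV, TUV

so the chain groups are C_0 ≅ Z^7, C_1 ≅ Z^21, C_2 ≅ Z^14.

∂_1: C_1 → C_0 maps an edge to its endpoints' difference, ∂[p,q] = q − p.
The resulting 7×21 matrix has rank 6, and its Smith normal form has invariant factors (1,1,1,1,1,1).

Boundary ∂_2: C_2 → C_1 sends each 2-simplex [p,q,r] to [q,r] − [p,r] + [p,q]. For instance
  ∂PRU = RU − PU + PR,
  ∂RSU = SU − RU + RS.
This gives a 21×14 integer matrix of rank 13; reducing to Smith normal form yields diagonal entries (1,1,1,1,1,1,1,1,1,1,1,1,1).

Reading off H_k = ker ∂_k / im ∂_{k+1}:

  H_0: rank C_0 − rank ∂_1 = 7 − 6 = 1, and the invariant factors of ∂_1 are all 1, so H_0 = Z.
  H_1: rank ker ∂_1 − rank ∂_2 = (21 − 6) − 13 = 2, and the invariant factors of ∂_2 are all 1, so H_1 = Z^2.
  H_2: rank ker ∂_2 − rank ∂_3 = (14 − 13) − 0 = 1, and there is no ∂_3, so H_2 = Z.

(K is a triangulation of the torus T^2.)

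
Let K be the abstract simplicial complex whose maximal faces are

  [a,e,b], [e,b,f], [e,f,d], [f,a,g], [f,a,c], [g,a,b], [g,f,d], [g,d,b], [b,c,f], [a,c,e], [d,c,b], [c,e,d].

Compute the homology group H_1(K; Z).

K has 7 vertices, 18 edges, 12 triangles.
rank ∂_1 = 6, rank ∂_2 = 12 ⇒ b_1 = 18 − 6 − 12 = 0; ∂_2 has invariant factor(s) [2] giving torsion. So H_1 = Z/2.

H_1 ≅ Z/2.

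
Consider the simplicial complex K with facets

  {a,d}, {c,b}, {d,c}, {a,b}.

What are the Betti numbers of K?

b_0 = 1, b_1 = 1.

Fix the vertex order a < b < c < d and write every simplex with vertices in increasing order. Then dim K = 1 and the simplices of K are:

  0-simplices (4): a, b, c, d
  1-simplices (4): ab, ad, bc, cd

Hence C_0 ≅ Z^4, C_1 ≅ Z^4.

∂_1: C_1 → C_0 is given by ∂[p,q] = [q] − [p]. For instance
  ∂cd = d − c.
The 4×4 boundary matrix has rank 3 and Smith normal form diag(1,1,1).

Computing H_k = (kernel of ∂_k) / (image of ∂_{k+1}):

  H_0: rank C_0 − rank ∂_1 = 4 − 3 = 1, and the invariant factors of ∂_1 are all 1, so H_0 = Z.
  H_1: rank ker ∂_1 − rank ∂_2 = (4 − 3) − 0 = 1, and there is no ∂_2, so H_1 = Z.

Hence the Betti numbers are b_0 = 1, b_1 = 1.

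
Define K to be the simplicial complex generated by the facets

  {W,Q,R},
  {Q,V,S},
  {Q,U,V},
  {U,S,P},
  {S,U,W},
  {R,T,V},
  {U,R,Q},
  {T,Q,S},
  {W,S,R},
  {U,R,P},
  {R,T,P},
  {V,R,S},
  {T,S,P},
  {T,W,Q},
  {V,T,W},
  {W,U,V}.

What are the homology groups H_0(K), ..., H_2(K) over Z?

H_0 ≅ Z,  H_1 ≅ Z^2,  H_2 ≅ Z.

Fix the vertex order P < Q < R < S < T < U < V < W and write every simplex with vertices in increasing order. Then dim K = 2 and the simplices of K are:

  0-simplices (8): P, Q, R, S, T, U, V, W
  1-simplices (24): PR, PS, PT, PU, QR, QS, QT, QU, QV, QW, RS, RT, RU, RV, RW, ST, SU, SV, SW, TV, TW, UV, UW, VW
  2-simplices (16): PRT, PRU, PST, PSU, QRU, QRW, QST, QSV, QTW, QUV, RSV, RSW, RTV, SUW, TVW, UVW

Hence C_0 ≅ Z^8, C_1 ≅ Z^24, C_2 ≅ Z^16.

Boundary ∂_1: C_1 → C_0 maps an edge to its endpoints' difference, ∂[p,q] = q − p.
This gives a 8×24 integer matrix of rank 7; reducing to Smith normal form yields diagonal entries (1,1,1,1,1,1,1).

The boundary map ∂_2: C_2 → C_1 maps a triangle to the signed sum of its edges. For instance
  ∂QRU = RU − QU + QR,
  ∂QTW = TW − QW + QT.
As a 24×16 matrix over Z this has rank 15, with invariant factors (1,1,1,1,1,1,1,1,1,1,1,1,1,1,1).

Computing H_k = (kernel of ∂_k) / (image of ∂_{k+1}):

  H_0: rank C_0 − rank ∂_1 = 8 − 7 = 1, and the invariant factors of ∂_1 are all 1, so H_0 = Z.
  H_1: rank ker ∂_1 − rank ∂_2 = (24 − 7) − 15 = 2, and the invariant factors of ∂_2 are all 1, so H_1 = Z^2.
  H_2: rank ker ∂_2 − rank ∂_3 = (16 − 15) − 0 = 1, and there is no ∂_3, so H_2 = Z.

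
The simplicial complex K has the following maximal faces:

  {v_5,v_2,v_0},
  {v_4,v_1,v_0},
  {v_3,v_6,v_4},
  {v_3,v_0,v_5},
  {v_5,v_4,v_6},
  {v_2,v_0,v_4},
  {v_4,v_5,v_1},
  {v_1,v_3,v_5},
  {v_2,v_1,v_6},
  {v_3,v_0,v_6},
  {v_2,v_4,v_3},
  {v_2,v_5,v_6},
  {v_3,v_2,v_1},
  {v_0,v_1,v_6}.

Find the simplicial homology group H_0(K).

Fix the vertex order v_0 < v_1 < v_2 < v_3 < v_4 < v_5 < v_6 and write every simplex with vertices in increasing order. Then dim K = 2 and the simplices of K are:

  0-simplices (7): [v_0], [v_1], [v_2], [v_3], [v_4], [v_5], [v_6]
  1-simplices (21): (21 of them)
  2-simplices (14): (14 of them)

Hence C_0 ≅ Z^7, C_1 ≅ Z^21, C_2 ≅ Z^14.

Boundary ∂_1: C_1 → C_0 is given by ∂[p,q] = [q] − [p]. For instance
  ∂[v_3,v_5] = [v_5] − [v_3].
The 7×21 boundary matrix has rank 6 and Smith normal form diag(1,1,1,1,1,1).

The boundary map ∂_2: C_2 → C_1 maps a triangle to the signed sum of its edges. For instance
  ∂[v_0,v_3,v_5] = [v_3,v_5] − [v_0,v_5] + [v_0,v_3],
  ∂[v_2,v_5,v_6] = [v_5,v_6] − [v_2,v_6] + [v_2,v_5].
The 21×14 boundary matrix has rank 13 and Smith normal form diag(1,1,1,1,1,1,1,1,1,1,1,1,1).

Computing H_k = (kernel of ∂_k) / (image of ∂_{k+1}):

  H_0: rank C_0 − rank ∂_1 = 7 − 6 = 1, and the invariant factors of ∂_1 are all 1, so H_0 ≅ Z.

(K is a triangulation of the torus T^2.)

H_0 ≅ Z.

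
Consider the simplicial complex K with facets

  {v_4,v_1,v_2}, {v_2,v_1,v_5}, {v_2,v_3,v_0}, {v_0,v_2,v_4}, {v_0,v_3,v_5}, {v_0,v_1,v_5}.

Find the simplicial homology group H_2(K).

Fix the vertex order v_0 < v_1 < v_2 < v_3 < v_4 < v_5 and write every simplex with vertices in increasing order. Then dim K = 2 and the simplices of K are:

  0-simplices (6): [v_0], [v_1], [v_2], [v_3], [v_4], [v_5]
  1-simplices (12): [v_0,v_1], [v_0,v_2], [v_0,v_3], [v_0,v_4], [v_0,v_5], [v_1,v_2], [v_1,v_4], [v_1,v_5], [v_2,v_3], [v_2,v_4], [v_2,v_5], [v_3,v_5]
  2-simplices (6): [v_0,v_1,v_5], [v_0,v_2,v_3], [v_0,v_2,v_4], [v_0,v_3,v_5], [v_1,v_2,v_4], [v_1,v_2,v_5]

giving chain groups C_0 ≅ Z^6, C_1 ≅ Z^12, C_2 ≅ Z^6.

∂_1: C_1 → C_0 sends each edge [p,q] (with p < q) to q − p.
This gives a 6×12 integer matrix of rank 5; reducing to Smith normal form yields diagonal entries (1,1,1,1,1).

Boundary ∂_2: C_2 → C_1 maps a triangle to the signed sum of its edges. For instance
  ∂[v_0,v_3,v_5] = [v_3,v_5] − [v_0,v_5] + [v_0,v_3],
  ∂[v_0,v_1,v_5] = [v_1,v_5] − [v_0,v_5] + [v_0,v_1].
The 12×6 boundary matrix has rank 6 and Smith normal form diag(1,1,1,1,1,1).

Now H_k = ker ∂_k / im ∂_{k+1}, so:

  H_2: rank ker ∂_2 − rank ∂_3 = (6 − 6) − 0 = 0, and there is no ∂_3, so H_2 ≅ 0.

(K is a triangulation of the cylinder S^1 x I.)

H_2 = 0.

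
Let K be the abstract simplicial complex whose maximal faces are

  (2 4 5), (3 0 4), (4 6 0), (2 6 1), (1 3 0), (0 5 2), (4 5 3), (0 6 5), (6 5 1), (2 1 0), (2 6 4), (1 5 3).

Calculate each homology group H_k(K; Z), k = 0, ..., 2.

K has 7 vertices, 18 edges, 12 triangles.
rank ∂_0 = 0, rank ∂_1 = 6 ⇒ b_0 = 7 − 0 − 6 = 1; all invariant factors of ∂_1 are 1 so no torsion. So H_0 = Z.
rank ∂_1 = 6, rank ∂_2 = 12 ⇒ b_1 = 18 − 6 − 12 = 0; ∂_2 has invariant factor(s) [2] giving torsion. So H_1 = Z/2.
rank ∂_2 = 12, rank ∂_3 = 0 ⇒ b_2 = 12 − 12 − 0 = 0. So H_2 = 0.

H_0 ≅ Z,  H_1 ≅ Z/2,  H_2 = 0.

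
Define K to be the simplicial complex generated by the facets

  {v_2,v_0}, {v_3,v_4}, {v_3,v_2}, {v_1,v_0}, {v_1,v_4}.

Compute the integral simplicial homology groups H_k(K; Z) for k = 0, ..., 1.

H_0 ≅ Z,  H_1 ≅ Z.

Take the total order v_0 < v_1 < v_2 < v_3 < v_4 on the vertex set. Then K (dimension 1) consists of the simplices:

  0-simplices (5): [v_0], [v_1], [v_2], [v_3], [v_4]
  1-simplices (5): [v_0,v_1], [v_0,v_2], [v_1,v_4], [v_2,v_3], [v_3,v_4]

Hence C_0 ≅ Z^5, C_1 ≅ Z^5.

The boundary map ∂_1: C_1 → C_0 maps an edge to its endpoints' difference, ∂[p,q] = q − p.
The resulting 5×5 matrix has rank 4, and its Smith normal form has invariant factors (1,1,1,1).

Computing H_k = (kernel of ∂_k) / (image of ∂_{k+1}):

  H_0: rank C_0 − rank ∂_1 = 5 − 4 = 1, and the invariant factors of ∂_1 are all 1, so H_0 ≅ Z.
  H_1: rank ker ∂_1 − rank ∂_2 = (5 − 4) − 0 = 1, and there is no ∂_2, so H_1 ≅ Z.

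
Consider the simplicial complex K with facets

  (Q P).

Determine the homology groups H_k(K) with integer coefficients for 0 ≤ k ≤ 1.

H_0 = Z,  H_1 = 0.

Fix the vertex order P < Q and write every simplex with vertices in increasing order. Then dim K = 1 and the simplices of K are:

  0-simplices (2): P, Q
  1-simplices (1): PQ

Hence C_0 ≅ Z^2, C_1 ≅ Z^1.

The boundary map ∂_1: C_1 → C_0 is given by ∂[p,q] = [q] − [p]. For instance
  ∂PQ = Q − P.
As a 2×1 matrix over Z this has rank 1, with invariant factors (1).

Computing H_k = (kernel of ∂_k) / (image of ∂_{k+1}):

  H_0: rank C_0 − rank ∂_1 = 2 − 1 = 1, and the invariant factors of ∂_1 are all 1, so H_0 ≅ Z.
  H_1: rank ker ∂_1 − rank ∂_2 = (1 − 1) − 0 = 0, and there is no ∂_2, so H_1 ≅ 0.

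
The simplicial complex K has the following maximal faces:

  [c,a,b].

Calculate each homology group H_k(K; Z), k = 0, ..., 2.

Fix the vertex order a < b < c and write every simplex with vertices in increasing order. Then dim K = 2 and the simplices of K are:

  0-simplices (3): a, b, c
  1-simplices (3): ab, ac, bc
  2-simplices (1): abc

Hence C_0 ≅ Z^3, C_1 ≅ Z^3, C_2 ≅ Z^1.

The boundary map ∂_1: C_1 → C_0 is given by ∂[p,q] = [q] − [p]. For instance
  ∂ab = b − a.
The 3×3 boundary matrix has rank 2 and Smith normal form diag(1,1).

∂_2: C_2 → C_1 acts by ∂[p,q,r] = [q,r] − [p,r] + [p,q]. For instance
  ∂abc = bc − ac + ab.
The resulting 3×1 matrix has rank 1, and its Smith normal form has invariant factors (1).

Computing H_k = (kernel of ∂_k) / (image of ∂_{k+1}):

  H_0: rank C_0 − rank ∂_1 = 3 − 2 = 1, and the invariant factors of ∂_1 are all 1, so H_0 = Z.
  H_1: rank ker ∂_1 − rank ∂_2 = (3 − 2) − 1 = 0, and the invariant factors of ∂_2 are all 1, so H_1 = 0.
  H_2: rank ker ∂_2 − rank ∂_3 = (1 − 1) − 0 = 0, and there is no ∂_3, so H_2 = 0.

(K is a triangulation of the 2-simplex.)

H_0 = Z,  H_1 = 0,  H_2 = 0.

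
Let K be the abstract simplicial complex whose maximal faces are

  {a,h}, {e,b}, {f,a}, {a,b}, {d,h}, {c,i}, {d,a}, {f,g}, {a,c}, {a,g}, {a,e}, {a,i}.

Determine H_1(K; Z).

H_1 ≅ Z^4.

Fix the vertex order a < b < c < d < e < f < g < h < i and write every simplex with vertices in increasing order. Then dim K = 1 and the simplices of K are:

  0-simplices (9): a, b, c, d, e, f, g, h, i
  1-simplices (12): ab, ac, ad, ae, af, ag, ah, ai, be, ci, dh, fg

so the chain groups are C_0 ≅ Z^9, C_1 ≅ Z^12.

Boundary ∂_1: C_1 → C_0 is given by ∂[p,q] = [q] − [p]. For instance
  ∂dh = h − d.
The 9×12 boundary matrix has rank 8 and Smith normal form diag(1,1,1,1,1,1,1,1).

Reading off H_k = ker ∂_k / im ∂_{k+1}:

  H_1: rank ker ∂_1 − rank ∂_2 = (12 − 8) − 0 = 4, and there is no ∂_2, so H_1 = Z^4.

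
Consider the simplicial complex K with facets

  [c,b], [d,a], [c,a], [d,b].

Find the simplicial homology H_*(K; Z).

H_0 = Z,  H_1 = Z.

Order the vertices as a < b < c < d. Listing each simplex with vertices in this order, K has dimension 1 with simplices:

  0-simplices (4): a, b, c, d
  1-simplices (4): ac, ad, bc, bd

so the chain groups are C_0 ≅ Z^4, C_1 ≅ Z^4.

Boundary ∂_1: C_1 → C_0 sends each edge [p,q] (with p < q) to q − p. For instance
  ∂bd = d − b.
As a 4×4 matrix over Z this has rank 3, with invariant factors (1,1,1).

Now H_k = ker ∂_k / im ∂_{k+1}, so:

  H_0: rank C_0 − rank ∂_1 = 4 − 3 = 1, and the invariant factors of ∂_1 are all 1, so H_0 = Z.
  H_1: rank ker ∂_1 − rank ∂_2 = (4 − 3) − 0 = 1, and there is no ∂_2, so H_1 = Z.

As a check, the Euler characteristic is 4 − 4 = 0, which agrees with 1 − 1 = 0.
(K is a triangulation of the circle S^1.)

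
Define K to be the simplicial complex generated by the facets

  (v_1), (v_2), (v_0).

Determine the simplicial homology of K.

Order the vertices as v_0 < v_1 < v_2. Listing each simplex with vertices in this order, K has dimension 0 with simplices:

  0-simplices (3): [v_0], [v_1], [v_2]

Hence C_0 ≅ Z^3.

From H_k ≅ ker(∂_k) / im(∂_{k+1}) we obtain:

  H_0: rank C_0 − rank ∂_1 = 3 − 0 = 3, and there is no ∂_1, so H_0 ≅ Z^3.

H_0 = Z^3.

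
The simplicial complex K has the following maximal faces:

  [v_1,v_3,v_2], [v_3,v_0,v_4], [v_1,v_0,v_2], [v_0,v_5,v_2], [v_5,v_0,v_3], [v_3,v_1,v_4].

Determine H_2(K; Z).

H_2 = 0.

Order the vertices as v_0 < v_1 < v_2 < v_3 < v_4 < v_5. Listing each simplex with vertices in this order, K has dimension 2 with simplices:

  0-simplices (6): [v_0], [v_1], [v_2], [v_3], [v_4], [v_5]
  1-simplices (12): [v_0,v_1], [v_0,v_2], [v_0,v_3], [v_0,v_4], [v_0,v_5], [v_1,v_2], [v_1,v_3], [v_1,v_4], [v_2,v_3], [v_2,v_5], [v_3,v_4], [v_3,v_5]
  2-simplices (6): [v_0,v_1,v_2], [v_0,v_2,v_5], [v_0,v_3,v_4], [v_0,v_3,v_5], [v_1,v_2,v_3], [v_1,v_3,v_4]

so the chain groups are C_0 ≅ Z^6, C_1 ≅ Z^12, C_2 ≅ Z^6.

∂_1: C_1 → C_0 is given by ∂[p,q] = [q] − [p]. For instance
  ∂[v_0,v_1] = [v_1] − [v_0].
The 6×12 boundary matrix has rank 5 and Smith normal form diag(1,1,1,1,1).

The boundary map ∂_2: C_2 → C_1 maps a triangle to the signed sum of its edges. For instance
  ∂[v_1,v_2,v_3] = [v_2,v_3] − [v_1,v_3] + [v_1,v_2],
  ∂[v_0,v_1,v_2] = [v_1,v_2] − [v_0,v_2] + [v_0,v_1].
This gives a 12×6 integer matrix of rank 6; reducing to Smith normal form yields diagonal entries (1,1,1,1,1,1).

Computing H_k = (kernel of ∂_k) / (image of ∂_{k+1}):

  H_2: rank ker ∂_2 − rank ∂_3 = (6 − 6) − 0 = 0, and there is no ∂_3, so H_2 = 0.

(K is a triangulation of the cylinder S^1 x I.)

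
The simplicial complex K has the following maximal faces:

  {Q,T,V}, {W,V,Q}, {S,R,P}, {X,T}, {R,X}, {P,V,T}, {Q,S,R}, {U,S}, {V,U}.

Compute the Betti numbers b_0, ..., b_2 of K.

b_0 = 1, b_1 = 3, b_2 = 0.

Order the vertices as P < Q < R < S < T < U < V < W < X. Listing each simplex with vertices in this order, K has dimension 2 with simplices:

  0-simplices (9): P, Q, R, S, T, U, V, W, X
  1-simplices (16): PR, PS, PT, PV, QR, QS, QT, QV, QW, RS, RX, SU, TV, TX, UV, VW
  2-simplices (5): PRS, PTV, QRS, QTV, QVW

Hence C_0 ≅ Z^9, C_1 ≅ Z^16, C_2 ≅ Z^5.

Boundary ∂_1: C_1 → C_0 sends each edge [p,q] (with p < q) to q − p.
As a 9×16 matrix over Z this has rank 8, with invariant factors (1,1,1,1,1,1,1,1).

Boundary ∂_2: C_2 → C_1 acts by ∂[p,q,r] = [q,r] − [p,r] + [p,q]. For instance
  ∂PTV = TV − PV + PT,
  ∂QVW = VW − QW + QV.
The resulting 16×5 matrix has rank 5, and its Smith normal form has invariant factors (1,1,1,1,1).

Reading off H_k = ker ∂_k / im ∂_{k+1}:

  H_0: rank C_0 − rank ∂_1 = 9 − 8 = 1, and the invariant factors of ∂_1 are all 1, so H_0 ≅ Z.
  H_1: rank ker ∂_1 − rank ∂_2 = (16 − 8) − 5 = 3, and the invariant factors of ∂_2 are all 1, so H_1 ≅ Z^3.
  H_2: rank ker ∂_2 − rank ∂_3 = (5 − 5) − 0 = 0, and there is no ∂_3, so H_2 ≅ 0.

Hence the Betti numbers are b_0 = 1, b_1 = 3, b_2 = 0.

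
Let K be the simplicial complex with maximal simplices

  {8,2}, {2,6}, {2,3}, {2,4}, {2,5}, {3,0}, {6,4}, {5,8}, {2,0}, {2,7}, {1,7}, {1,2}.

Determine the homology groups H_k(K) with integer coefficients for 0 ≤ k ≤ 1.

H_0 = Z,  H_1 = Z^4.

Take the total order 0 < 1 < 2 < 3 < 4 < 5 < 6 < 7 < 8 on the vertex set. Then K (dimension 1) consists of the simplices:

  0-simplices (9): [0], [1], [2], [3], [4], [5], [6], [7], [8]
  1-simplices (12): [0,2], [0,3], [1,2], [1,7], [2,3], [2,4], [2,5], [2,6], [2,7], [2,8], [4,6], [5,8]

so the chain groups are C_0 ≅ Z^9, C_1 ≅ Z^12.

The boundary map ∂_1: C_1 → C_0 is given by ∂[p,q] = [q] − [p].
This gives a 9×12 integer matrix of rank 8; reducing to Smith normal form yields diagonal entries (1,1,1,1,1,1,1,1).

From H_k ≅ ker(∂_k) / im(∂_{k+1}) we obtain:

  H_0: rank C_0 − rank ∂_1 = 9 − 8 = 1, and the invariant factors of ∂_1 are all 1, so H_0 = Z.
  H_1: rank ker ∂_1 − rank ∂_2 = (12 − 8) − 0 = 4, and there is no ∂_2, so H_1 = Z^4.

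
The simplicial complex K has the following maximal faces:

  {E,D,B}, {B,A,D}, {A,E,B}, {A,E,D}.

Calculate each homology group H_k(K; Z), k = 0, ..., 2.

H_0 = Z,  H_1 = 0,  H_2 = Z.

We work with the vertex ordering A < B < D < E. The simplices of K, each written with vertices in increasing order, are:

  0-simplices (4): A, B, D, E
  1-simplices (6): AB, AD, AE, BD, BE, DE
  2-simplices (4): ABD, ABE, ADE, BDE

giving chain groups C_0 ≅ Z^4, C_1 ≅ Z^6, C_2 ≅ Z^4.

The boundary map ∂_1: C_1 → C_0 is given by ∂[p,q] = [q] − [p]. For instance
  ∂AD = D − A.
The 4×6 boundary matrix has rank 3 and Smith normal form diag(1,1,1).

∂_2: C_2 → C_1 maps a triangle to the signed sum of its edges. For instance
  ∂ABE = BE − AE + AB,
  ∂ABD = BD − AD + AB.
The 6×4 boundary matrix has rank 3 and Smith normal form diag(1,1,1).

From H_k ≅ ker(∂_k) / im(∂_{k+1}) we obtain:

  H_0: rank C_0 − rank ∂_1 = 4 − 3 = 1, and the invariant factors of ∂_1 are all 1, so H_0 = Z.
  H_1: rank ker ∂_1 − rank ∂_2 = (6 − 3) − 3 = 0, and the invariant factors of ∂_2 are all 1, so H_1 = 0.
  H_2: rank ker ∂_2 − rank ∂_3 = (4 − 3) − 0 = 1, and there is no ∂_3, so H_2 = Z.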